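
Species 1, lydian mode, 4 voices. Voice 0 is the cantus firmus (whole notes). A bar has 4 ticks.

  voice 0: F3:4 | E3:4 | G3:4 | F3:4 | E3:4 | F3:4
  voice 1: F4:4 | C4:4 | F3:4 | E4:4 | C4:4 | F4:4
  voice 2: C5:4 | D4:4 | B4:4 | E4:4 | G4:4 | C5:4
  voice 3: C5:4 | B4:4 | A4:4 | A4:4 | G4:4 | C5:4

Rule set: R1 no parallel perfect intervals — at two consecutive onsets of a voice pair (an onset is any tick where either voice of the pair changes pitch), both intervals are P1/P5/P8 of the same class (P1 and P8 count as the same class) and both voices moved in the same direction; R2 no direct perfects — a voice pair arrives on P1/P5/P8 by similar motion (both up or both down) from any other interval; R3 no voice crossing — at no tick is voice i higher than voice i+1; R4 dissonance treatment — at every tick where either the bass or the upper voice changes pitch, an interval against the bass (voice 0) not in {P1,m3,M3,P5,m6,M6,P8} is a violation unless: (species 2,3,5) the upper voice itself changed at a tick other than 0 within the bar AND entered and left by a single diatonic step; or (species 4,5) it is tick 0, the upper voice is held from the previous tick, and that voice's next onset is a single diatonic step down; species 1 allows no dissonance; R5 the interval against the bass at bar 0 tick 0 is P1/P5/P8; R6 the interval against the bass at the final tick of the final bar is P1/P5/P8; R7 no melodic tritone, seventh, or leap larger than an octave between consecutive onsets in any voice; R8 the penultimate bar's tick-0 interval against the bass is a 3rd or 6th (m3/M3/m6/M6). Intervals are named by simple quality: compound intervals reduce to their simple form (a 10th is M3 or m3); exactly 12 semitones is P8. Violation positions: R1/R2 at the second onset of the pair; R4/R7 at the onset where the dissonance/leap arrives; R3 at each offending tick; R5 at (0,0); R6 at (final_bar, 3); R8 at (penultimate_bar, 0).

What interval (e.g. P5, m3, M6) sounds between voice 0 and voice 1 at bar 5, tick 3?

voice 0=F3 voice 1=F4 -> P8

P8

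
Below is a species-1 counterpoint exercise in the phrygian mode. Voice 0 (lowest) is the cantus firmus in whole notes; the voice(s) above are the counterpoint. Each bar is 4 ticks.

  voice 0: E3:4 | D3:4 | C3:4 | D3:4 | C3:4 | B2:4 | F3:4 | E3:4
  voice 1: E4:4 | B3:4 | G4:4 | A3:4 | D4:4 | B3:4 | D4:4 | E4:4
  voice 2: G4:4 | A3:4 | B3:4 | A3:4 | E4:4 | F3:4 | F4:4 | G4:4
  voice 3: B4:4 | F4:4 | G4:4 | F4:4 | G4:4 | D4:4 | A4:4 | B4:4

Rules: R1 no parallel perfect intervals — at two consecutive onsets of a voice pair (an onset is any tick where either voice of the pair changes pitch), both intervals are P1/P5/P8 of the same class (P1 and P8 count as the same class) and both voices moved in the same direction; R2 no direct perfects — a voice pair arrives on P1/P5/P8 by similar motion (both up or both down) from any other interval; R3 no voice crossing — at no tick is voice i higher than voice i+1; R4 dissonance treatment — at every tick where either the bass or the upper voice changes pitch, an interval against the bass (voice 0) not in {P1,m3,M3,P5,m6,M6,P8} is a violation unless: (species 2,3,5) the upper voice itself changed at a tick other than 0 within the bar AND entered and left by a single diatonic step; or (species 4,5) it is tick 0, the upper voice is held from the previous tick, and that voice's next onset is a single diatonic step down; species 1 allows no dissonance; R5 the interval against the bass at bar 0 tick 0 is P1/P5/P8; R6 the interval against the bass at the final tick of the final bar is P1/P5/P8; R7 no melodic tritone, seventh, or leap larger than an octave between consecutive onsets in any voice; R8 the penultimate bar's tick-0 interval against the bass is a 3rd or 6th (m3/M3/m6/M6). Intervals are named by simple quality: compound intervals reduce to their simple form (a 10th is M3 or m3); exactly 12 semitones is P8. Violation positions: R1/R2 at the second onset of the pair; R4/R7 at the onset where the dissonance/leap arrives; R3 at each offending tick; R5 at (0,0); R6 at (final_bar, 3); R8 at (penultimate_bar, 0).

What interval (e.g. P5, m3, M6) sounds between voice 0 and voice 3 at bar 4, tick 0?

voice 0=C3 voice 3=G4 -> P5

P5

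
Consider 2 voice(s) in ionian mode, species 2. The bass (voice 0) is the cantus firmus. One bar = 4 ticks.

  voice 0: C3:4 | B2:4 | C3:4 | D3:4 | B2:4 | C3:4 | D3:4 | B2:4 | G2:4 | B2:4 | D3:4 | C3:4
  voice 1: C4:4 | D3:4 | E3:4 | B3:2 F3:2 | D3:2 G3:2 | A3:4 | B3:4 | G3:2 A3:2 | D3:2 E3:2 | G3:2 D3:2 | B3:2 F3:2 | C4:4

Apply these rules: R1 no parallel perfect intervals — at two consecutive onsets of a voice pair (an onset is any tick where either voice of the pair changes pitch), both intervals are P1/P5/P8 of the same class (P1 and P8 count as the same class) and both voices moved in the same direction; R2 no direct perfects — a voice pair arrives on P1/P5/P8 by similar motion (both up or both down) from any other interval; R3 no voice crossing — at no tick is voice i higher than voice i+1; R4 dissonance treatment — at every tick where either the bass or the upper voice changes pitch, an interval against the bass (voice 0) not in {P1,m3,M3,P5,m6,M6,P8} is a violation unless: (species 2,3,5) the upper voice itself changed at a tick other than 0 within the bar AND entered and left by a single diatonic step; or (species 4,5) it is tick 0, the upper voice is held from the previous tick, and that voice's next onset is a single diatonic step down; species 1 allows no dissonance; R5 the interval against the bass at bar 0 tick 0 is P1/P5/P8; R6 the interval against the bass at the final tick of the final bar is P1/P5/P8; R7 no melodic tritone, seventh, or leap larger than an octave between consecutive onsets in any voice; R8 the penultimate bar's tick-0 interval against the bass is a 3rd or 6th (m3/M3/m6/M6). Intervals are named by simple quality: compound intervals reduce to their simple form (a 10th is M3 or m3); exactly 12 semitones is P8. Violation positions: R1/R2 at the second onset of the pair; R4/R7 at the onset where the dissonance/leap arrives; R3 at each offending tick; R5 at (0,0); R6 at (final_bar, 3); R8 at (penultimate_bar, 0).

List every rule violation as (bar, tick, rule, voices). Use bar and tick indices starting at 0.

(1, 0, R7, (1,))
(3, 2, R7, (1,))
(7, 2, R4, (0, 1))
(8, 0, R2, (0, 1))
(10, 2, R7, (1,))

bar 0: v0=C3 v1=C4 downbeat P8
bar 1: v0=B2 v1=D3 downbeat m3
bar 2: v0=C3 v1=E3 downbeat M3
bar 3: v0=D3 v1=B3 downbeat M6
bar 4: v0=B2 v1=D3 downbeat m3
bar 5: v0=C3 v1=A3 downbeat M6
bar 6: v0=D3 v1=B3 downbeat M6
bar 7: v0=B2 v1=G3 downbeat m6
bar 8: v0=G2 v1=D3 downbeat P5
bar 9: v0=B2 v1=G3 downbeat m6
bar 10: v0=D3 v1=B3 downbeat M6
bar 11: v0=C3 v1=C4 downbeat P8
  -> R7 @ bar 1 tick 0 v(1,): C4->D3 leap 10st
  -> R7 @ bar 3 tick 2 v(1,): B3->F3 leap 6st
  -> R4 @ bar 7 tick 2 v(0, 1): B2/A3 m7 untreated
  -> R2 @ bar 8 tick 0 v(0, 1): B2/A3 m7 -> G2/D3 P5 similar
  -> R7 @ bar 10 tick 2 v(1,): B3->F3 leap 6st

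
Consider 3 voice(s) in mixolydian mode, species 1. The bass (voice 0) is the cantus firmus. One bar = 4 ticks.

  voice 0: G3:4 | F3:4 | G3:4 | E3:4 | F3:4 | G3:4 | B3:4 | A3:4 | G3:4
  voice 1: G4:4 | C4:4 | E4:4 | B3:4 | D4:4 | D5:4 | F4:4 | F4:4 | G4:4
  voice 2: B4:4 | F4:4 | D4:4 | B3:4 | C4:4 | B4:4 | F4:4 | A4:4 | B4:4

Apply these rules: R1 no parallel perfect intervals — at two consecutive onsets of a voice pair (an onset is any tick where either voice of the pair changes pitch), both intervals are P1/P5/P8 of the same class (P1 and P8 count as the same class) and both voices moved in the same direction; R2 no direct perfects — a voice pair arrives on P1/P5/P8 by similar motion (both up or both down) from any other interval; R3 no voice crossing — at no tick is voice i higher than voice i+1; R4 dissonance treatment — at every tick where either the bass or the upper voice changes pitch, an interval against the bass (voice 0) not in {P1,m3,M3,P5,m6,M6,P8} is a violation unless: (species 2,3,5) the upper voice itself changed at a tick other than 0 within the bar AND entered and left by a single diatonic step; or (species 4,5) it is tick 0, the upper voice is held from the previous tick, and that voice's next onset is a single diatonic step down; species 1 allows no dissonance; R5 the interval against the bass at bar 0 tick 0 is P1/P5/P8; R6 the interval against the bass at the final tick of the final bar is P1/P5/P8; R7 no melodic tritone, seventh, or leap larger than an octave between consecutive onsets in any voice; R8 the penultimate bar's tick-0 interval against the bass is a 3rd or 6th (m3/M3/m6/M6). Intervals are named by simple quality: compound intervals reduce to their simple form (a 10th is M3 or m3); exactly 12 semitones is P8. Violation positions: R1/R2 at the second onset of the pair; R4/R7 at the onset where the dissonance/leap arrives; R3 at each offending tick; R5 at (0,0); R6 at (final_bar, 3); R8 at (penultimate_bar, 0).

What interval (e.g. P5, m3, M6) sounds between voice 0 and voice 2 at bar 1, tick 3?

voice 0=F3 voice 2=F4 -> P8

P8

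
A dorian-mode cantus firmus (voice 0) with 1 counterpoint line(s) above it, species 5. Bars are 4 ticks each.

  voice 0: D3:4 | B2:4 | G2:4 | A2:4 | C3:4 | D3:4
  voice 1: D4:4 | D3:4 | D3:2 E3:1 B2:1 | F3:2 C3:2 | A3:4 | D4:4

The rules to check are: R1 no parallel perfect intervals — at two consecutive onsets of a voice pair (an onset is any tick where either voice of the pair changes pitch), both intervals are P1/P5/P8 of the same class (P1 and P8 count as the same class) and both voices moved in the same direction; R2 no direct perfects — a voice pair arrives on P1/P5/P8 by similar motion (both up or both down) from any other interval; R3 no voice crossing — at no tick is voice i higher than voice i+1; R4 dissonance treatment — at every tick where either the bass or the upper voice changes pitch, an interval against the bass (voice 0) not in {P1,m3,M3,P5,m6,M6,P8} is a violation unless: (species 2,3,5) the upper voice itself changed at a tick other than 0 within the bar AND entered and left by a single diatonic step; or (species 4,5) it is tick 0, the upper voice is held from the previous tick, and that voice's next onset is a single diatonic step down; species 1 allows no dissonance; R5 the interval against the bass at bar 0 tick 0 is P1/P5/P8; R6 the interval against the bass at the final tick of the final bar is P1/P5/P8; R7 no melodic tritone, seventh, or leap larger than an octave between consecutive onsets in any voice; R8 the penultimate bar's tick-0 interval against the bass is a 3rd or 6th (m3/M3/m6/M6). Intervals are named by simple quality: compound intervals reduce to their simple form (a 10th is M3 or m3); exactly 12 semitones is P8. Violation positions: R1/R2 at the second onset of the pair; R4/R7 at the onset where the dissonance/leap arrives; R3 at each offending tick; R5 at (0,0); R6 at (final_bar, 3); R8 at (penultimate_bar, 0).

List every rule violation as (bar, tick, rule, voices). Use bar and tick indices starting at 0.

bar 0: v0=D3 v1=D4 downbeat P8
bar 1: v0=B2 v1=D3 downbeat m3
bar 2: v0=G2 v1=D3 downbeat P5
bar 3: v0=A2 v1=F3 downbeat m6
bar 4: v0=C3 v1=A3 downbeat M6
bar 5: v0=D3 v1=D4 downbeat P8
  -> R7 @ bar 3 tick 0 v(1,): B2->F3 leap 6st
  -> R2 @ bar 5 tick 0 v(0, 1): C3/A3 M6 -> D3/D4 P8 similar

(3, 0, R7, (1,))
(5, 0, R2, (0, 1))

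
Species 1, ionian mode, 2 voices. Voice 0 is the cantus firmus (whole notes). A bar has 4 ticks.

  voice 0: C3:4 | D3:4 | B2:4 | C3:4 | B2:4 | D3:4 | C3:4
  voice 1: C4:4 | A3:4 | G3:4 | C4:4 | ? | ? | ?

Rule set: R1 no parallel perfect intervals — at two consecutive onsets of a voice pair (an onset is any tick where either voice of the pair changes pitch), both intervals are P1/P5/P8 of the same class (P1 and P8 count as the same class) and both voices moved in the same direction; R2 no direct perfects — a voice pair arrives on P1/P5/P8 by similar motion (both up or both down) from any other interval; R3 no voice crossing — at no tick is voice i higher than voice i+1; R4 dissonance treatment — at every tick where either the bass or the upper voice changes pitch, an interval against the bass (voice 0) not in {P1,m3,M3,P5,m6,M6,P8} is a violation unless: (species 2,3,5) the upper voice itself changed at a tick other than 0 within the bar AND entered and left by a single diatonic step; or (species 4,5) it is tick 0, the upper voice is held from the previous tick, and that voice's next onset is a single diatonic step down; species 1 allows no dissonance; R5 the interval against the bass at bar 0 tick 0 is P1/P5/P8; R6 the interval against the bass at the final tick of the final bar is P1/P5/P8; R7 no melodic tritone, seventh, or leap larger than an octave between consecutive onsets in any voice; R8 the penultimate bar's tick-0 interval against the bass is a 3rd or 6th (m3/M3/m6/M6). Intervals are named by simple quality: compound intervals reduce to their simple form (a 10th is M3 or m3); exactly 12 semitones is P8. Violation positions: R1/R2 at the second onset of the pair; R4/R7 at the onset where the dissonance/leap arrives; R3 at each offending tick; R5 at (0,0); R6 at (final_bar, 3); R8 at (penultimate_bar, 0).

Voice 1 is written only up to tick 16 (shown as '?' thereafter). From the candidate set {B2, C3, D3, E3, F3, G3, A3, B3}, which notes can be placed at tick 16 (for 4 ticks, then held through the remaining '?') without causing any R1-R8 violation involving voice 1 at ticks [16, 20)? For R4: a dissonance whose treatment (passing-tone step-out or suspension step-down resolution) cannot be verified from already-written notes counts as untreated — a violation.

{G3}

B2: violates R1,R7
C3: violates R4
D3: violates R7
E3: violates R4
F3: violates R4
G3: legal
A3: violates R4
B3: violates R1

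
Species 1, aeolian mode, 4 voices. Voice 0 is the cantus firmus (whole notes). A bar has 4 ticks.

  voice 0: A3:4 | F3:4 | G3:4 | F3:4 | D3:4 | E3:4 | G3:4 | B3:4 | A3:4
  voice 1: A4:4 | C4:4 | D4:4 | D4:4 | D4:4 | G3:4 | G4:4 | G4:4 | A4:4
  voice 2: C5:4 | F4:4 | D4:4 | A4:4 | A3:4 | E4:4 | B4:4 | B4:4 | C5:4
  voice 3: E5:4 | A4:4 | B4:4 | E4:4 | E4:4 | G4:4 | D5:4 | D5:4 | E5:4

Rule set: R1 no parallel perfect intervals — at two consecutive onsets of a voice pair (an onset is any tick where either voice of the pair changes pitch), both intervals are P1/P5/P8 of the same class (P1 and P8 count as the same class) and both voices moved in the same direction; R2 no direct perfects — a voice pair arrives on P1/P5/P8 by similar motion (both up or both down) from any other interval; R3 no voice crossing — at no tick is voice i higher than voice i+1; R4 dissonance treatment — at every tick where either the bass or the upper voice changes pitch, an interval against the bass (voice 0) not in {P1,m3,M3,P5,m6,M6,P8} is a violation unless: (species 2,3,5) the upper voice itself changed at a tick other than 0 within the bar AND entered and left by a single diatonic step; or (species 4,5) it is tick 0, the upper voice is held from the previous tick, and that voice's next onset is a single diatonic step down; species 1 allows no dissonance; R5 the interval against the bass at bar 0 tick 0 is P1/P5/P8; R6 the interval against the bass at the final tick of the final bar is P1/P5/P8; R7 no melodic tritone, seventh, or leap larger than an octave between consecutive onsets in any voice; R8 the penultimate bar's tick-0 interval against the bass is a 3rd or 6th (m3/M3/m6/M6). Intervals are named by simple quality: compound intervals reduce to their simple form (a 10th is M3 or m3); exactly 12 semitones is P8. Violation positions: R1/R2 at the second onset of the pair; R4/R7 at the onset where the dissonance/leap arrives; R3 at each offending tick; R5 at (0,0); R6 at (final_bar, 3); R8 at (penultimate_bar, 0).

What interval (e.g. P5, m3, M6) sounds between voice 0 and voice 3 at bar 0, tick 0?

P5

voice 0=A3 voice 3=E5 -> P5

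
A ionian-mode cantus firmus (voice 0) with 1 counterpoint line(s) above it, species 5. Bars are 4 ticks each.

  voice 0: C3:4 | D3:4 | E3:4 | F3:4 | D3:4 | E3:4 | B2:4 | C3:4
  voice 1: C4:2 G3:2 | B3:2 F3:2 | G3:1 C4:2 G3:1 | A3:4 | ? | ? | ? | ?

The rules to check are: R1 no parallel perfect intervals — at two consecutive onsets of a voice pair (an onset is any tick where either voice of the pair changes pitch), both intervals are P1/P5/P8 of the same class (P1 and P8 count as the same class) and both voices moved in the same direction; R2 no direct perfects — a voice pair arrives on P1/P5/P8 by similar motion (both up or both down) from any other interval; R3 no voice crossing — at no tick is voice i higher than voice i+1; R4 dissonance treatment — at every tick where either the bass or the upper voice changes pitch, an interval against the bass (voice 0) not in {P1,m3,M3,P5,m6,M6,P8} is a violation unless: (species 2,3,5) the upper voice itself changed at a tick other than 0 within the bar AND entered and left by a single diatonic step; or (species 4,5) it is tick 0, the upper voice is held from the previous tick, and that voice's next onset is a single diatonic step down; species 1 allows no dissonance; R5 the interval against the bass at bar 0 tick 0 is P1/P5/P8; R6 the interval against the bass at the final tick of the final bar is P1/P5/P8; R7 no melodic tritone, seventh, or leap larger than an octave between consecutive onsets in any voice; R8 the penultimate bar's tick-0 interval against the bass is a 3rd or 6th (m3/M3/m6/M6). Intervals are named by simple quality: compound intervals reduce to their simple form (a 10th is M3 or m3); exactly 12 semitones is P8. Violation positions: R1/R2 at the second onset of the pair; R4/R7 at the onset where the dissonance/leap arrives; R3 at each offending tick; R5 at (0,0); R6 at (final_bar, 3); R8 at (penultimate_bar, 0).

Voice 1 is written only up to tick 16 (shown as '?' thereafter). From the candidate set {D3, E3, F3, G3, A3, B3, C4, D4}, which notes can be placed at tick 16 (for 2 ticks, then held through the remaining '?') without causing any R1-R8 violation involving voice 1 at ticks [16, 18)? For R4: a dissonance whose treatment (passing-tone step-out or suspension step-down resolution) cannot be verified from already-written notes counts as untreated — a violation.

{A3, B3, D4, F3}

D3: violates R2
E3: violates R4
F3: legal
G3: violates R4
A3: legal
B3: legal
C4: violates R4
D4: legal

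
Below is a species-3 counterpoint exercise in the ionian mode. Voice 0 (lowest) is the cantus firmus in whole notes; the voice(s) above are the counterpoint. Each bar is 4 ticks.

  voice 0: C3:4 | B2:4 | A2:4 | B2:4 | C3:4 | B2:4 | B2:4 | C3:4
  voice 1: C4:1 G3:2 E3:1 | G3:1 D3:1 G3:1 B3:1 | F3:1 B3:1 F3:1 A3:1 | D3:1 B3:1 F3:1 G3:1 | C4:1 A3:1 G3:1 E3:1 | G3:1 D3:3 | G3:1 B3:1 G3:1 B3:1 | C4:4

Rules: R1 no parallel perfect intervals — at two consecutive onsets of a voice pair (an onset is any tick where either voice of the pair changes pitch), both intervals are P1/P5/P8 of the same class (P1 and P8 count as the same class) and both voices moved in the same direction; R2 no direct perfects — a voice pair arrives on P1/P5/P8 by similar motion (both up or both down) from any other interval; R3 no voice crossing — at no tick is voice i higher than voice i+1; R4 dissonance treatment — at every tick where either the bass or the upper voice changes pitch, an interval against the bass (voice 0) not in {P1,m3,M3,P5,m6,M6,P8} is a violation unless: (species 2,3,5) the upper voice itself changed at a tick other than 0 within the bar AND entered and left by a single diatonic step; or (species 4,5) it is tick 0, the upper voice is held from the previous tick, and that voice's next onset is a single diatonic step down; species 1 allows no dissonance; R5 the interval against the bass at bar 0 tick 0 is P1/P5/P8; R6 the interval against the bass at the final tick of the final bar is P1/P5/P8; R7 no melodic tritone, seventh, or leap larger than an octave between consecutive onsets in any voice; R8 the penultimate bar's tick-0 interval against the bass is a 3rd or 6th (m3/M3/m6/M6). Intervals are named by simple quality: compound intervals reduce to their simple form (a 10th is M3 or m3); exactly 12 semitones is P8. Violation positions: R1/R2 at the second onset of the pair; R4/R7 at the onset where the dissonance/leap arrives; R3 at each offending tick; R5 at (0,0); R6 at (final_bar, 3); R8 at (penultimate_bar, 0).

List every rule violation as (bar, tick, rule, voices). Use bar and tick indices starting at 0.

bar 0: v0=C3 v1=C4 downbeat P8
bar 1: v0=B2 v1=G3 downbeat m6
bar 2: v0=A2 v1=F3 downbeat m6
bar 3: v0=B2 v1=D3 downbeat m3
bar 4: v0=C3 v1=C4 downbeat P8
bar 5: v0=B2 v1=G3 downbeat m6
bar 6: v0=B2 v1=G3 downbeat m6
bar 7: v0=C3 v1=C4 downbeat P8
  -> R7 @ bar 2 tick 0 v(1,): B3->F3 leap 6st
  -> R4 @ bar 2 tick 1 v(0, 1): A2/B3 M2 untreated
  -> R7 @ bar 2 tick 1 v(1,): F3->B3 leap 6st
  -> R7 @ bar 2 tick 2 v(1,): B3->F3 leap 6st
  -> R4 @ bar 3 tick 2 v(0, 1): B2/F3 TT untreated
  -> R7 @ bar 3 tick 2 v(1,): B3->F3 leap 6st
  -> R2 @ bar 4 tick 0 v(0, 1): B2/G3 m6 -> C3/C4 P8 similar
  -> R1 @ bar 7 tick 0 v(0, 1): B2/B3 P8 -> C3/C4 P8 similar

(2, 0, R7, (1,))
(2, 1, R4, (0, 1))
(2, 1, R7, (1,))
(2, 2, R7, (1,))
(3, 2, R4, (0, 1))
(3, 2, R7, (1,))
(4, 0, R2, (0, 1))
(7, 0, R1, (0, 1))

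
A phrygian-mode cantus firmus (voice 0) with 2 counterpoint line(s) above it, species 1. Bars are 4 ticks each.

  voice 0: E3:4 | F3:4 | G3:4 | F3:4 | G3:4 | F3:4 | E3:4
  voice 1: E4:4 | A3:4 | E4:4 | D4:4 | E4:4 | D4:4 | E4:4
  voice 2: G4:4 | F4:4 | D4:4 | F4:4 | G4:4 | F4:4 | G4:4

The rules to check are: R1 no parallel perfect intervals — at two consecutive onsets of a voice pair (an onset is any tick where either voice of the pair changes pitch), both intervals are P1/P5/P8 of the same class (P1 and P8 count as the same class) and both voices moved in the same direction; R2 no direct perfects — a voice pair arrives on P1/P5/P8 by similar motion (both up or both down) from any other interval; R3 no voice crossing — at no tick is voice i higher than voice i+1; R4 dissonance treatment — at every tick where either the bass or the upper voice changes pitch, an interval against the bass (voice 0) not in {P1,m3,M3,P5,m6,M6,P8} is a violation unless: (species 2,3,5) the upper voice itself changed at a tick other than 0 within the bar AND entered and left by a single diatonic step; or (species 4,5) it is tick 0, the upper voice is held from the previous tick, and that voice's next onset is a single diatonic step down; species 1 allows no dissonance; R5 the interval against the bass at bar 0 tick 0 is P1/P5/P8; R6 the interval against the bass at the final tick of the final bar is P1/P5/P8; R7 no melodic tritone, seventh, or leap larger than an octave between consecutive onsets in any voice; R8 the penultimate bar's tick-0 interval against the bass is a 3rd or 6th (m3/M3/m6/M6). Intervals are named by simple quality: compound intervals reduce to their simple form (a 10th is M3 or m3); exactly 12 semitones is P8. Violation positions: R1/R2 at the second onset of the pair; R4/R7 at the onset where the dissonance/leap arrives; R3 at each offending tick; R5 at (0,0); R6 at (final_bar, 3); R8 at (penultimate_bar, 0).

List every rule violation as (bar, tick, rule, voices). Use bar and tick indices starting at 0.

(0, 0, R5, (0, 2))
(2, 0, R3, (1, 2))
(2, 1, R3, (1, 2))
(2, 2, R3, (1, 2))
(2, 3, R3, (1, 2))
(4, 0, R1, (0, 2))
(5, 0, R1, (0, 2))
(5, 0, R8, (0, 2))
(6, 3, R6, (0, 2))

bar 0: v0=E3 v1=E4 v2=G4 downbeat m3
bar 1: v0=F3 v1=A3 v2=F4 downbeat P8
bar 2: v0=G3 v1=E4 v2=D4 downbeat P5
bar 3: v0=F3 v1=D4 v2=F4 downbeat P8
bar 4: v0=G3 v1=E4 v2=G4 downbeat P8
bar 5: v0=F3 v1=D4 v2=F4 downbeat P8
bar 6: v0=E3 v1=E4 v2=G4 downbeat m3
  -> R5 @ bar 0 tick 0 v(0, 2): opens on m3
  -> R3 @ bar 2 tick 0 v(1, 2): E4 above D4
  -> R3 @ bar 2 tick 1 v(1, 2): E4 above D4
  -> R3 @ bar 2 tick 2 v(1, 2): E4 above D4
  -> R3 @ bar 2 tick 3 v(1, 2): E4 above D4
  -> R1 @ bar 4 tick 0 v(0, 2): F3/F4 P8 -> G3/G4 P8 similar
  -> R1 @ bar 5 tick 0 v(0, 2): G3/G4 P8 -> F3/F4 P8 similar
  -> R8 @ bar 5 tick 0 v(0, 2): penult P8 not 3rd/6th
  -> R6 @ bar 6 tick 3 v(0, 2): closes on m3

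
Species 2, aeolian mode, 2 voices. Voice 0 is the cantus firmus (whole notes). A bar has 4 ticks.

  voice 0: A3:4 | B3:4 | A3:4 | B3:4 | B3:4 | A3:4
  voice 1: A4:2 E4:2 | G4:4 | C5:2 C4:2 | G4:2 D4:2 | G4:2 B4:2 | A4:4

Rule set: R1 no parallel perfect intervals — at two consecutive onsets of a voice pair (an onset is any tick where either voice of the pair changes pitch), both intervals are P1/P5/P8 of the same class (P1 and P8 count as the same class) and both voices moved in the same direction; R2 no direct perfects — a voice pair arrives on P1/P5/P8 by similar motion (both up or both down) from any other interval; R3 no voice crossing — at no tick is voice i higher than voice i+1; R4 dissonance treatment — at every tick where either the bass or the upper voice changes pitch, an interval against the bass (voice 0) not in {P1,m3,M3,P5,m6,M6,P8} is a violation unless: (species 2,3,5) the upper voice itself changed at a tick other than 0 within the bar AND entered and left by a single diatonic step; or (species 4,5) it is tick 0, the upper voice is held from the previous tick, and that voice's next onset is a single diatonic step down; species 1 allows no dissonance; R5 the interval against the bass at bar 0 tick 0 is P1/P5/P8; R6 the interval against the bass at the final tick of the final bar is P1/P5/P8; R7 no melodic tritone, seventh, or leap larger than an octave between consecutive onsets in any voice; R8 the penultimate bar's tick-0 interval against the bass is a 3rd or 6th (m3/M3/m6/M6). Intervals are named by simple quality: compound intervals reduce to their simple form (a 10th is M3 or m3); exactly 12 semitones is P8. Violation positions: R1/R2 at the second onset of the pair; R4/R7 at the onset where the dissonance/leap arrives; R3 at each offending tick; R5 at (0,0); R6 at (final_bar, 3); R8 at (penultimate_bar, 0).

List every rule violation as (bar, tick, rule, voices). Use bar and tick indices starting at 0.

bar 0: v0=A3 v1=A4 downbeat P8
bar 1: v0=B3 v1=G4 downbeat m6
bar 2: v0=A3 v1=C5 downbeat m3
bar 3: v0=B3 v1=G4 downbeat m6
bar 4: v0=B3 v1=G4 downbeat m6
bar 5: v0=A3 v1=A4 downbeat P8
  -> R1 @ bar 5 tick 0 v(0, 1): B3/B4 P8 -> A3/A4 P8 similar

(5, 0, R1, (0, 1))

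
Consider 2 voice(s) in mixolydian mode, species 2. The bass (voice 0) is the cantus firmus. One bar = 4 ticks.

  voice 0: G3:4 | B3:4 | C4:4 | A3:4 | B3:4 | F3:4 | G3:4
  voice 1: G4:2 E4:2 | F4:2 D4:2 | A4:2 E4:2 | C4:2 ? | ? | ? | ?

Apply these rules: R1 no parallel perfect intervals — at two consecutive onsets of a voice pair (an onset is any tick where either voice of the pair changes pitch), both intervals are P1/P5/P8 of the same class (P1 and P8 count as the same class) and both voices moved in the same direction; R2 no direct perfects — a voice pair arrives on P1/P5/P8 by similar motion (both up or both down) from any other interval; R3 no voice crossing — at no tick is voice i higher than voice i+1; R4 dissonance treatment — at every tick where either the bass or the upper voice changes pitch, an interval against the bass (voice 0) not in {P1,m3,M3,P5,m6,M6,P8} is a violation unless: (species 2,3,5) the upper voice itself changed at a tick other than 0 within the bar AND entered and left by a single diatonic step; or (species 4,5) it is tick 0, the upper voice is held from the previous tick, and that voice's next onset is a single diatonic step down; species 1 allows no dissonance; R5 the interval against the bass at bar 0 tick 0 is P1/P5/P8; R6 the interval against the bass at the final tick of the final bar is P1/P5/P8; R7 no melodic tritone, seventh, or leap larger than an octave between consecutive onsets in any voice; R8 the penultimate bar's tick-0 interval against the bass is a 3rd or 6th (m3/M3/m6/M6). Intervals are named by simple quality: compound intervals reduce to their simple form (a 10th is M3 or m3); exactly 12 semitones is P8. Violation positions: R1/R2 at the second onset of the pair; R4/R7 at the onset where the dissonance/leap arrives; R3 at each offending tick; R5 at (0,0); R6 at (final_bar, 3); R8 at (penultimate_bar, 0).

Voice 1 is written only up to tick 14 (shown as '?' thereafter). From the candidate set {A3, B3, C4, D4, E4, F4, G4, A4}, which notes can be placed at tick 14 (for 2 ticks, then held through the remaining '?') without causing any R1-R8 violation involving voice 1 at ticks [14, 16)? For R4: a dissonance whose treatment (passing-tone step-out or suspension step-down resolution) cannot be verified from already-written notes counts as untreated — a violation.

{A3, A4, C4, E4, F4}

A3: legal
B3: violates R4
C4: legal
D4: violates R4
E4: legal
F4: legal
G4: violates R4
A4: legal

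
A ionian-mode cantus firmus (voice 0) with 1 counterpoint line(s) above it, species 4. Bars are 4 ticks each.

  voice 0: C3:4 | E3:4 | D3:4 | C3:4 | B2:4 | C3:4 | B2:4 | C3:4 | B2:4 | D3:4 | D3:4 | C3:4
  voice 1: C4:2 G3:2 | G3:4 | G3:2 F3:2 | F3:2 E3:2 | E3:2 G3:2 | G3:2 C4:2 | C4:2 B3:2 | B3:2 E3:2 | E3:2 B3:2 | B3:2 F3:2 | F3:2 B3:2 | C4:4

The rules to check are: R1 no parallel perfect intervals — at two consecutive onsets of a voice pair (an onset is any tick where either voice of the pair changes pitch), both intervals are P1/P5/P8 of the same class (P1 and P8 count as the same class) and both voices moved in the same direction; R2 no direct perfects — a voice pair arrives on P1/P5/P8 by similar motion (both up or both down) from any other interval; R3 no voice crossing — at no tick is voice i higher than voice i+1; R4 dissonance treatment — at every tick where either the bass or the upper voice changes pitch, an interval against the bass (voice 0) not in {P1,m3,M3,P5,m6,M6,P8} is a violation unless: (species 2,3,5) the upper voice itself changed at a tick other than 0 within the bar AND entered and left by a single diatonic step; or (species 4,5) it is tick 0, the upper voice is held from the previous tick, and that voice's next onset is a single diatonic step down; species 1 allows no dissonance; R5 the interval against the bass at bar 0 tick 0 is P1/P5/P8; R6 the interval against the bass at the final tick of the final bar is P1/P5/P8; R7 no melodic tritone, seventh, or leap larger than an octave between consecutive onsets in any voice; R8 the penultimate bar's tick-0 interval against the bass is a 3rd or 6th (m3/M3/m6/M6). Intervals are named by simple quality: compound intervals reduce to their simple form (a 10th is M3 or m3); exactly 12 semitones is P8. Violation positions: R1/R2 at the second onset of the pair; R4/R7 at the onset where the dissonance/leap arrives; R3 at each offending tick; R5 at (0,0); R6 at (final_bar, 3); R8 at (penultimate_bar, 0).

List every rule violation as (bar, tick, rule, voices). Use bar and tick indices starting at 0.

(4, 0, R4, (0, 1))
(7, 0, R4, (0, 1))
(8, 0, R4, (0, 1))
(9, 2, R7, (1,))
(10, 2, R7, (1,))

bar 0: v0=C3 v1=C4 downbeat P8
bar 1: v0=E3 v1=G3 downbeat m3
bar 2: v0=D3 v1=G3 downbeat P4
bar 3: v0=C3 v1=F3 downbeat P4
bar 4: v0=B2 v1=E3 downbeat P4
bar 5: v0=C3 v1=G3 downbeat P5
bar 6: v0=B2 v1=C4 downbeat m2
bar 7: v0=C3 v1=B3 downbeat M7
bar 8: v0=B2 v1=E3 downbeat P4
bar 9: v0=D3 v1=B3 downbeat M6
bar 10: v0=D3 v1=F3 downbeat m3
bar 11: v0=C3 v1=C4 downbeat P8
  -> R4 @ bar 4 tick 0 v(0, 1): B2/E3 P4 untreated
  -> R4 @ bar 7 tick 0 v(0, 1): C3/B3 M7 untreated
  -> R4 @ bar 8 tick 0 v(0, 1): B2/E3 P4 untreated
  -> R7 @ bar 9 tick 2 v(1,): B3->F3 leap 6st
  -> R7 @ bar 10 tick 2 v(1,): F3->B3 leap 6st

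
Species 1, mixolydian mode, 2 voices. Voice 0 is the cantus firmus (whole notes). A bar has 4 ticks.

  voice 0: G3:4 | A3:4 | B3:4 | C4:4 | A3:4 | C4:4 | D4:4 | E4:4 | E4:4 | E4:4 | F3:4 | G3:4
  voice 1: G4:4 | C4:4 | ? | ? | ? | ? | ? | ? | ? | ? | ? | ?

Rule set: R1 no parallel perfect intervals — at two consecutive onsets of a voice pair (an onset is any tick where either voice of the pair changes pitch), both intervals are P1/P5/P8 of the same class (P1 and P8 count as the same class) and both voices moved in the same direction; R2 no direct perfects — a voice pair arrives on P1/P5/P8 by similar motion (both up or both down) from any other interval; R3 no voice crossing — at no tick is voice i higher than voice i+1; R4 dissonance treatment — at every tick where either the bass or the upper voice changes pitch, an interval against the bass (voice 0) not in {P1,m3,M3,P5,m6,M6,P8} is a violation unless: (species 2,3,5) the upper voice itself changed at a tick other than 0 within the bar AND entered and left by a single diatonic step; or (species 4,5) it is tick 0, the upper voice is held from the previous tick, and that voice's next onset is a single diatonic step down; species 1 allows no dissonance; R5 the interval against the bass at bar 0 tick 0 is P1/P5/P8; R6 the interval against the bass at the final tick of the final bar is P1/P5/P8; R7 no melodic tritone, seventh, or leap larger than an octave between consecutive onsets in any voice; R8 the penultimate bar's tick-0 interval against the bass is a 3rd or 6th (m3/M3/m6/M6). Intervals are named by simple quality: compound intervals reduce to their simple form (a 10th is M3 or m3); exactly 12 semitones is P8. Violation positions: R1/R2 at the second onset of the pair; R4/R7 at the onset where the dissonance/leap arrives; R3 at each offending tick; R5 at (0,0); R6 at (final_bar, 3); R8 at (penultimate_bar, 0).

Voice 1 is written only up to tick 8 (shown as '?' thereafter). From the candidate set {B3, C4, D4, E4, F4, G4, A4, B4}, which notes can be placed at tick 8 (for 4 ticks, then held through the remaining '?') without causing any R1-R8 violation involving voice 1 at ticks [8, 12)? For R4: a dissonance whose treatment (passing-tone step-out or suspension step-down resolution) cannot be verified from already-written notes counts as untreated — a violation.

B3: legal
C4: violates R4
D4: legal
E4: violates R4
F4: violates R4
G4: legal
A4: violates R4
B4: violates R2,R7

{B3, D4, G4}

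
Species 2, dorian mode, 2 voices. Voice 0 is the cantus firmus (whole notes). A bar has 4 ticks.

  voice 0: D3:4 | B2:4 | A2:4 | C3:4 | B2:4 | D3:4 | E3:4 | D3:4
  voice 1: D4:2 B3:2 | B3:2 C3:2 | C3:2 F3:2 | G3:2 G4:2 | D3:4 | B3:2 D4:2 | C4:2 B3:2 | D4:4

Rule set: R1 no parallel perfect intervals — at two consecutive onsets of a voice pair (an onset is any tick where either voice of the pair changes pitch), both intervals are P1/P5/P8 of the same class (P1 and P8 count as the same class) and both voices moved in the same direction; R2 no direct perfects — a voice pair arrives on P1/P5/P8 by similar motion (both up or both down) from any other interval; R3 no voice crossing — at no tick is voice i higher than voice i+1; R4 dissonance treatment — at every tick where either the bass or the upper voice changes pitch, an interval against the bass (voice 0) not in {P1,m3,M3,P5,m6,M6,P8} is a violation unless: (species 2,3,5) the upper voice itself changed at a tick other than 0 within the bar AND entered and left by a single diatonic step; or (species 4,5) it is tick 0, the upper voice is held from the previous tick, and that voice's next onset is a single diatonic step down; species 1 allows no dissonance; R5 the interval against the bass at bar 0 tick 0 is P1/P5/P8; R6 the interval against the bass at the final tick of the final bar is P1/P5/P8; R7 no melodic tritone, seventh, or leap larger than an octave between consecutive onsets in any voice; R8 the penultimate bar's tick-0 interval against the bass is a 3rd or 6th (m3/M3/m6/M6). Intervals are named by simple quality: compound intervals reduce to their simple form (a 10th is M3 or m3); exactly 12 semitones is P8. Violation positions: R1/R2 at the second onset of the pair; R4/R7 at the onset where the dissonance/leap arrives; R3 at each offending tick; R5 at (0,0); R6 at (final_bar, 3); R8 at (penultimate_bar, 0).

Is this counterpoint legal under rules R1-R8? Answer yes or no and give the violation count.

No (4 violations)

bar 0: v0=D3 v1=D4 (P8)
bar 1: v0=B2 v1=B3 (P8)
bar 2: v0=A2 v1=C3 (m3)
bar 3: v0=C3 v1=G3 (P5)
bar 4: v0=B2 v1=D3 (m3)
bar 5: v0=D3 v1=B3 (M6)
bar 6: v0=E3 v1=C4 (m6)
bar 7: v0=D3 v1=D4 (P8)
  R4 @ bar1.2: B2/C3 m2 untreated
  R7 @ bar1.2: B3->C3 leap 11st
  R2 @ bar3.0: A2/F3 m6 -> C3/G3 P5 similar
  R7 @ bar4.0: G4->D3 leap 17st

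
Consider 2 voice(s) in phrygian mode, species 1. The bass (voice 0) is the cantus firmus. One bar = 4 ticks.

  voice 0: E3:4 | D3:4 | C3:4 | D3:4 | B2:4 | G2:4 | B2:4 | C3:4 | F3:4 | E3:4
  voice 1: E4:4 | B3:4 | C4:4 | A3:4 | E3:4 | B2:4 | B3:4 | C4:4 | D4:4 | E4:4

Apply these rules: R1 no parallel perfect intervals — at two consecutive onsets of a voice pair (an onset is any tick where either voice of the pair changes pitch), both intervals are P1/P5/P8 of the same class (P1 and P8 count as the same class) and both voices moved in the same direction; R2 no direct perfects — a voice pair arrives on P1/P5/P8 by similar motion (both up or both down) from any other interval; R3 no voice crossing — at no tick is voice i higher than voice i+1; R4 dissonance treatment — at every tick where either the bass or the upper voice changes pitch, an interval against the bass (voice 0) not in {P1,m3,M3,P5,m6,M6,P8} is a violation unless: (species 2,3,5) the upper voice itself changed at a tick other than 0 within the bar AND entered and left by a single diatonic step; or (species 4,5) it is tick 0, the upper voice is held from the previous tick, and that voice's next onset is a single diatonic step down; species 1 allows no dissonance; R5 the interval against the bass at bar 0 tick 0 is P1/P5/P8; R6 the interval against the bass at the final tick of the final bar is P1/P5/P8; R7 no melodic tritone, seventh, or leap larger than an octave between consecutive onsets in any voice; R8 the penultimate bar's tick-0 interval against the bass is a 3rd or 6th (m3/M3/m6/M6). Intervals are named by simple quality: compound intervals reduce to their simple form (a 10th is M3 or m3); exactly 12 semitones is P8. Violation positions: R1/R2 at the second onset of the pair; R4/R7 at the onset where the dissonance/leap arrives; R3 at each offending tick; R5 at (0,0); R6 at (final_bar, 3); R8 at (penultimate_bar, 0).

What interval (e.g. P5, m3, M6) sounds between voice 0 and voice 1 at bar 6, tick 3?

P8

voice 0=B2 voice 1=B3 -> P8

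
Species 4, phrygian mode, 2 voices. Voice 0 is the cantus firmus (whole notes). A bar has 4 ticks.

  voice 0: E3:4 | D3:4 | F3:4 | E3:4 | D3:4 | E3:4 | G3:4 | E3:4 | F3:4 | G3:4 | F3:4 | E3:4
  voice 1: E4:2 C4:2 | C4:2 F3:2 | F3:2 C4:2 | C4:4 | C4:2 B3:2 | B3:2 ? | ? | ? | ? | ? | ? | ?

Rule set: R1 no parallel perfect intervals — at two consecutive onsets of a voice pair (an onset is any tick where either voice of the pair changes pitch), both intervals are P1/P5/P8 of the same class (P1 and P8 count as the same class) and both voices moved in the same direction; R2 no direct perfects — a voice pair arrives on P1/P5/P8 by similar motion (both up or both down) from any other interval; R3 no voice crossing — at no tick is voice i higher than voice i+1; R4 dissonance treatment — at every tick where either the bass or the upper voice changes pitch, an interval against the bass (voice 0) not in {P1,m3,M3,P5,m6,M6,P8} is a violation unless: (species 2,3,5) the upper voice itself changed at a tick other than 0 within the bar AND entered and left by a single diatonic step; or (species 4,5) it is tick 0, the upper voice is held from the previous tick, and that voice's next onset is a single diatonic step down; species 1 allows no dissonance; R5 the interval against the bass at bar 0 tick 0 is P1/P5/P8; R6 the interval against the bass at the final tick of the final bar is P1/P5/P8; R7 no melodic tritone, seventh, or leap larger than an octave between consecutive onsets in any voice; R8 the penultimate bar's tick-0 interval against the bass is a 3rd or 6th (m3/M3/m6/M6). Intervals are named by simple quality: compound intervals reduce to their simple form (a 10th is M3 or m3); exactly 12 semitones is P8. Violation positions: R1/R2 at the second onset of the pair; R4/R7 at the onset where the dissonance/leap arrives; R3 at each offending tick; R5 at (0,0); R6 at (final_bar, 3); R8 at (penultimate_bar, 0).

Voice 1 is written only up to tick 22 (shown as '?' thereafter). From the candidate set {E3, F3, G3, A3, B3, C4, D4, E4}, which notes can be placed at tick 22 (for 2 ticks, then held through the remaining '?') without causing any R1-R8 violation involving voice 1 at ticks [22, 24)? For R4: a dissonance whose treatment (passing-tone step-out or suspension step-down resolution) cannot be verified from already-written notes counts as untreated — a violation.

{B3, C4, E3, E4, G3}

E3: legal
F3: violates R4,R7
G3: legal
A3: violates R4
B3: legal
C4: legal
D4: violates R4
E4: legal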